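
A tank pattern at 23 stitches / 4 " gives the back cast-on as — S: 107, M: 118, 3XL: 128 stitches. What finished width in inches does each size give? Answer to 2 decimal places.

S 18.61 inches; M 20.52 inches; 3XL 22.26 inches.

23/4 = 5.75 sts per in.
S: 107 / 5.75 = 18.609 → 18.61 in.
M: 118 / 5.75 = 20.522 → 20.52 in.
3XL: 128 / 5.75 = 22.261 → 22.26 in.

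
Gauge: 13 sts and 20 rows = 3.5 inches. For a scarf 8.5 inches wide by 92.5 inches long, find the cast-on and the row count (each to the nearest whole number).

Stitch gauge = 13/3.5 = 3.714 sts/in; 8.5 × 3.714 = 31.57 → 32 sts.
Row gauge = 20/3.5 = 5.714 rows/in; 92.5 × 5.714 = 528.57 → 529 rows.

Cast on 32 stitches and work 529 rows.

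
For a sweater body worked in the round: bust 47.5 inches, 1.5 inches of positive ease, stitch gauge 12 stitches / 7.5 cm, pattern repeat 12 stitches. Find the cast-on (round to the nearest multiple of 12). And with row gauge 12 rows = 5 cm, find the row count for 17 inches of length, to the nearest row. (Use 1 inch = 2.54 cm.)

Finished = 47.5 + 1.5 = 49 inches.
49 inches × 2.54 = 124.46 cm.
12/7.5 = 1.6 sts per cm; 124.46 × 1.6 = 199.14 sts.
Nearest multiple of 12 → 204.
17 inches = 43.18 cm; × 2.4 = 103.63 → 104 rows.

Cast on 204 stitches; work 104 rows.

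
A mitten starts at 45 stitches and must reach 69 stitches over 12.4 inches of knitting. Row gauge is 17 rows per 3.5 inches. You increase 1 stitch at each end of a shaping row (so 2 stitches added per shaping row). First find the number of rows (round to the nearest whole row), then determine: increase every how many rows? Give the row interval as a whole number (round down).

Rows = 12.4 × 4.857 = 60.2 → 60 rows.
Stitches to add: 24 → 12 shaping rows (at 2 st each).
60 / 12 = 5.00 → every 5 rows.

Increase every 5th row.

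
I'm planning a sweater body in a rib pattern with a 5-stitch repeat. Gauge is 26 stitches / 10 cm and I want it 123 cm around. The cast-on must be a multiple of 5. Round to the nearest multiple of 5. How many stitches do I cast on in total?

26 / 10 = 2.6 sts per cm.
123 × 2.6 = 319.80 sts.
Nearest multiple of 5: 320.

Cast on 320 stitches.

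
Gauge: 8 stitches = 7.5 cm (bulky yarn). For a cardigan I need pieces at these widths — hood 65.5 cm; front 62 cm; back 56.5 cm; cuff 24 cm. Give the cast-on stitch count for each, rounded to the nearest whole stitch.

hood 70; front 66; back 60; cuff 26.

Rate = 8/7.5 = 1.067 sts per cm.
hood: 65.5 × 1.067 = 69.87 → 70.
front: 62 × 1.067 = 66.13 → 66.
back: 56.5 × 1.067 = 60.27 → 60.
cuff: 24 × 1.067 = 25.60 → 26.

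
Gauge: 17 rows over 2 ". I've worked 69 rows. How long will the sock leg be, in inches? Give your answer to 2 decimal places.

8.12 inches.

17 rows / 2 inch = 8.5 rows per inch.
69 / 8.5 = 8.118 inches.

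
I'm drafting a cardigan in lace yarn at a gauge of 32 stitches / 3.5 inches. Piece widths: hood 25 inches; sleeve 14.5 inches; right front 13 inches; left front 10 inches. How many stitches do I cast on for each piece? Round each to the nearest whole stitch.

Rate = 32/3.5 = 9.143 sts per in.
hood: 25 × 9.143 = 228.57 → 229.
sleeve: 14.5 × 9.143 = 132.57 → 133.
right front: 13 × 9.143 = 118.86 → 119.
left front: 10 × 9.143 = 91.43 → 91.

hood 229; sleeve 133; right front 119; left front 91.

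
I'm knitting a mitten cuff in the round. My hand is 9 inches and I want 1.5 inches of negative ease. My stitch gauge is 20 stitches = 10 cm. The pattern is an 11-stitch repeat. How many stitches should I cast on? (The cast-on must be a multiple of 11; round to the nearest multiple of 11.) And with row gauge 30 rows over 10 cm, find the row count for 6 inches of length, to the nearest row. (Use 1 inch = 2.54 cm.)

Cast on 33 stitches; work 46 rows.

Finished = 9 − 1.5 = 7.5 inches.
7.5 inches × 2.54 = 19.05 cm.
20/10 = 2 sts per cm; 19.05 × 2 = 38.10 sts.
Nearest multiple of 11 → 33.
6 inches = 15.24 cm; × 3 = 45.72 → 46 rows.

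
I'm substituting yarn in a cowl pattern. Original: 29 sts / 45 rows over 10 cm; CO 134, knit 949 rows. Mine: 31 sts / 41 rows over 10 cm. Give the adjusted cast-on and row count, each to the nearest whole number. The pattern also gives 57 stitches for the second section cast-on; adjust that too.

Stitches: 134 × 31/29 = 143.24 → 143.
Rows: 949 × 41/45 = 864.64 → 865.
second section cast-on: 57 × 31/29 = 60.93 → 61.

Cast on 143 stitches; work 865 rows; second section cast-on 61 stitches.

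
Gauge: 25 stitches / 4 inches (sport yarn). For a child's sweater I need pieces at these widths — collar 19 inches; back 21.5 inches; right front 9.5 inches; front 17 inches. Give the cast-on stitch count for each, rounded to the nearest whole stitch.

Rate = 25/4 = 6.25 sts per in.
collar: 19 × 6.25 = 118.75 → 119.
back: 21.5 × 6.25 = 134.38 → 134.
right front: 9.5 × 6.25 = 59.38 → 59.
front: 17 × 6.25 = 106.25 → 106.

collar 119; back 134; right front 59; front 106.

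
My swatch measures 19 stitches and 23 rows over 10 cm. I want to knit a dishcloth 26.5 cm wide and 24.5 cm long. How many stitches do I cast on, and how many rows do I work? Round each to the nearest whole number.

Cast on 50 stitches and work 56 rows.

Stitch gauge = 19/10 = 1.9 sts/cm; 26.5 × 1.9 = 50.35 → 50 sts.
Row gauge = 23/10 = 2.3 rows/cm; 24.5 × 2.3 = 56.35 → 56 rows.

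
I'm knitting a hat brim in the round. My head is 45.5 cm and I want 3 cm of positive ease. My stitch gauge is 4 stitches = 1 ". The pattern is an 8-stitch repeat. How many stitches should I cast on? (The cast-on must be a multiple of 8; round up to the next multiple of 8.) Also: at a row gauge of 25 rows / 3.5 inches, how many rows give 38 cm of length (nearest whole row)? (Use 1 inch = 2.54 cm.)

Finished = 45.5 + 3 = 48.5 cm.
48.5 cm × 1/2.54 = 19.09 inches.
4/1 = 4 sts per in; 19.09 × 4 = 76.38 sts.
Next multiple of 8 → 80.
38 cm = 14.96 inches; × 7.143 = 106.86 → 107 rows.

Cast on 80 stitches; work 107 rows.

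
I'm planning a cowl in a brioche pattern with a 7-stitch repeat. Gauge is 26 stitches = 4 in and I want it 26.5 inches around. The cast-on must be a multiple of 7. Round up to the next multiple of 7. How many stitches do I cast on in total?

175 stitches.

26 / 4 = 6.5 sts per inch.
26.5 × 6.5 = 172.25 sts.
Next multiple of 7: 175.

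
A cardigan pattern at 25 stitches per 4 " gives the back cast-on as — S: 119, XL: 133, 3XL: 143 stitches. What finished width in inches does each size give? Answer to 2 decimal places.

25/4 = 6.25 sts per in.
S: 119 / 6.25 = 19.040 → 19.04 in.
XL: 133 / 6.25 = 21.280 → 21.28 in.
3XL: 143 / 6.25 = 22.880 → 22.88 in.

S 19.04 inches; XL 21.28 inches; 3XL 22.88 inches.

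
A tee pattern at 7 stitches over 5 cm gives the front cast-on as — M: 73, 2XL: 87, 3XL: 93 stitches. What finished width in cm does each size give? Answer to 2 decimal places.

M 52.14 cm; 2XL 62.14 cm; 3XL 66.43 cm.

7/5 = 1.4 sts per cm.
M: 73 / 1.4 = 52.143 → 52.14 cm.
2XL: 87 / 1.4 = 62.143 → 62.14 cm.
3XL: 93 / 1.4 = 66.429 → 66.43 cm.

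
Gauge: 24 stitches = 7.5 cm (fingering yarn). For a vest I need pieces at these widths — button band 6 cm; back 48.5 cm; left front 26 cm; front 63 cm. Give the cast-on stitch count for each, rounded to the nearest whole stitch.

Rate = 24/7.5 = 3.2 sts per cm.
button band: 6 × 3.2 = 19.20 → 19.
back: 48.5 × 3.2 = 155.20 → 155.
left front: 26 × 3.2 = 83.20 → 83.
front: 63 × 3.2 = 201.60 → 202.

button band 19; back 155; left front 83; front 202.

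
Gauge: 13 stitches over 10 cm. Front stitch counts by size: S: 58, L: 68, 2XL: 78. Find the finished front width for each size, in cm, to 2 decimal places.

13/10 = 1.3 sts per cm.
S: 58 / 1.3 = 44.615 → 44.62 cm.
L: 68 / 1.3 = 52.308 → 52.31 cm.
2XL: 78 / 1.3 = 60.000 → 60.00 cm.

S 44.62 cm; L 52.31 cm; 2XL 60.00 cm.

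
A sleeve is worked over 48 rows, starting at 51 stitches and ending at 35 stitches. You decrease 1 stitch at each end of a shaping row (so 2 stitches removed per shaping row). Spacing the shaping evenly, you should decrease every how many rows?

Stitches to remove: |35 − 51| = 16.
Shaping rows needed: 16 / 2 = 8.
48 rows / 8 = every 6 rows.

Decrease every 6th row.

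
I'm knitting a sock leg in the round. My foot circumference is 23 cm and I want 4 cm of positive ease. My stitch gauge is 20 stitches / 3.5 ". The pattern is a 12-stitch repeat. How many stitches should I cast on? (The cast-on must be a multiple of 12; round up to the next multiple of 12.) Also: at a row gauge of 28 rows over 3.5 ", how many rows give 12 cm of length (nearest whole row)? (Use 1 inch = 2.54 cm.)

Cast on 72 stitches; work 38 rows.

Finished = 23 + 4 = 27 cm.
27 cm × 1/2.54 = 10.63 inches.
20/3.5 = 5.714 sts per in; 10.63 × 5.714 = 60.74 sts.
Next multiple of 12 → 72.
12 cm = 4.72 inches; × 8 = 37.80 → 38 rows.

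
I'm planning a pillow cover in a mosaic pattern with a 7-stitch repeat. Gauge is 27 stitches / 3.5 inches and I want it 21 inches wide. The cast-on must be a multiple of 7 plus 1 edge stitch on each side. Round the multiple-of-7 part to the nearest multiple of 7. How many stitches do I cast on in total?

Cast on 163 stitches.

27 / 3.5 = 7.714 sts per inch.
21 × 7.714 = 162.00 sts.
Less 2 edge sts → 160.00 for the repeat.
Nearest multiple of 7: 161.
Add back 2 edge sts → 163.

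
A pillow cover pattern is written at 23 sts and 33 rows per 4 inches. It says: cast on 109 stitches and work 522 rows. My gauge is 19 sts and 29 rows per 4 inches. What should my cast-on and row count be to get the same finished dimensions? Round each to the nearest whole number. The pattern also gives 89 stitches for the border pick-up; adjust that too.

Cast on 90 stitches; work 459 rows; border pick-up 74 stitches.

Stitches: 109 × 19/23 = 90.04 → 90.
Rows: 522 × 29/33 = 458.73 → 459.
border pick-up: 89 × 19/23 = 73.52 → 74.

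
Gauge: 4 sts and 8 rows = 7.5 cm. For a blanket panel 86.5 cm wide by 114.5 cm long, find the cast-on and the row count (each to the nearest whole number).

Cast on 46 stitches and work 122 rows.

Stitch gauge = 4/7.5 = 0.533 sts/cm; 86.5 × 0.533 = 46.13 → 46 sts.
Row gauge = 8/7.5 = 1.067 rows/cm; 114.5 × 1.067 = 122.13 → 122 rows.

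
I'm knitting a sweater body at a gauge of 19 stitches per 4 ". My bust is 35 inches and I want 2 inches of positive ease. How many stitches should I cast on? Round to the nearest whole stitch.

CO 176 sts.

Finished = 35 + 2 = 37 in.
19 / 4 = 4.75 sts per inch.
37.00 × 4.75 = 175.75 sts.
→ 176 sts.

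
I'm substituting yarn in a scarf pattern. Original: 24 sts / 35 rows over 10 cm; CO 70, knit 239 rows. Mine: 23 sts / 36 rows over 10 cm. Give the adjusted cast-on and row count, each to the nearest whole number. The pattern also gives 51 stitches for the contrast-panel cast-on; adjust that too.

Cast on 67 stitches; work 246 rows; contrast-panel cast-on 49 stitches.

Stitches: 70 × 23/24 = 67.08 → 67.
Rows: 239 × 36/35 = 245.83 → 246.
contrast-panel cast-on: 51 × 23/24 = 48.88 → 49.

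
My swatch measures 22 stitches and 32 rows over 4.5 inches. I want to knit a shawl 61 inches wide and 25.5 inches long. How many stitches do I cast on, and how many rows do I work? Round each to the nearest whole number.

Cast on 298 stitches and work 181 rows.

Stitch gauge = 22/4.5 = 4.889 sts/in; 61 × 4.889 = 298.22 → 298 sts.
Row gauge = 32/4.5 = 7.111 rows/in; 25.5 × 7.111 = 181.33 → 181 rows.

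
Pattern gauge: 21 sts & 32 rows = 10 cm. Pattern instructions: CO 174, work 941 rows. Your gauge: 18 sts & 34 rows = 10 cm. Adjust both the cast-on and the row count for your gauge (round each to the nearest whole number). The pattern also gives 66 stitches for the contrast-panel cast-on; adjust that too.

Stitches: 174 × 18/21 = 149.14 → 149.
Rows: 941 × 34/32 = 999.81 → 1000.
contrast-panel cast-on: 66 × 18/21 = 56.57 → 57.

Cast on 149 stitches; work 1000 rows; contrast-panel cast-on 57 stitches.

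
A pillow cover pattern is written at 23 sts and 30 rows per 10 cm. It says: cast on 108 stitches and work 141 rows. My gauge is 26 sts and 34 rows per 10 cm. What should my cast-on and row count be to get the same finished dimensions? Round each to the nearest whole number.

Stitches: 108 × 26/23 = 122.09 → 122.
Rows: 141 × 34/30 = 159.80 → 160.

Cast on 122 stitches; work 160 rows.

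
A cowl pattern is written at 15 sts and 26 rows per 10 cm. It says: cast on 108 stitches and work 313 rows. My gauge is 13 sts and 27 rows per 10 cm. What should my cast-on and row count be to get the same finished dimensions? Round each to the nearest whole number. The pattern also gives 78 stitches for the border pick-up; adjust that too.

Stitches: 108 × 13/15 = 93.60 → 94.
Rows: 313 × 27/26 = 325.04 → 325.
border pick-up: 78 × 13/15 = 67.60 → 68.

Cast on 94 stitches; work 325 rows; border pick-up 68 stitches.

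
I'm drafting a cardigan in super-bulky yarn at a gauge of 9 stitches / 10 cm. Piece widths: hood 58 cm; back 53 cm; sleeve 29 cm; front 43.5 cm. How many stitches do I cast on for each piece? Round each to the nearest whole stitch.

hood 52; back 48; sleeve 26; front 39.

Rate = 9/10 = 0.9 sts per cm.
hood: 58 × 0.9 = 52.20 → 52.
back: 53 × 0.9 = 47.70 → 48.
sleeve: 29 × 0.9 = 26.10 → 26.
front: 43.5 × 0.9 = 39.15 → 39.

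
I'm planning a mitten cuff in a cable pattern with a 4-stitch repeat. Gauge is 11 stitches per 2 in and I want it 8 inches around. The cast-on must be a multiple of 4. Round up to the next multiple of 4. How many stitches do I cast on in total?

11 / 2 = 5.5 sts per inch.
8 × 5.5 = 44.00 sts.
Next multiple of 4: 44.

44 stitches.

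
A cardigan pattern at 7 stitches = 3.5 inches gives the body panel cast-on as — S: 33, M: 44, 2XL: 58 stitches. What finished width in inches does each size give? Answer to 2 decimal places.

7/3.5 = 2 sts per in.
S: 33 / 2 = 16.500 → 16.50 in.
M: 44 / 2 = 22.000 → 22.00 in.
2XL: 58 / 2 = 29.000 → 29.00 in.

S 16.50 inches; M 22.00 inches; 2XL 29.00 inches.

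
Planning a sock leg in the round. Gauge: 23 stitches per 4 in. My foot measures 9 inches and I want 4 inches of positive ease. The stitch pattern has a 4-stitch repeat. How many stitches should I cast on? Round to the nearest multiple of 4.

Finished = 9 + 4 = 13 inches.
23 / 4 = 5.75 sts/in.
13 × 5.75 = 74.75 sts.
Nearest multiple of 4: 76.

76 stitches.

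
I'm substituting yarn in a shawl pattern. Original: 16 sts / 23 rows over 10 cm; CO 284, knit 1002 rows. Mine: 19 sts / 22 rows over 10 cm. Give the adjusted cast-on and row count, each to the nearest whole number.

Cast on 337 stitches; work 958 rows.

Stitches: 284 × 19/16 = 337.25 → 337.
Rows: 1002 × 22/23 = 958.43 → 958.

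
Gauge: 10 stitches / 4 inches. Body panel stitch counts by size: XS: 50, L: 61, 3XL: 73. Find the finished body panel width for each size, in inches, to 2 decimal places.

10/4 = 2.5 sts per in.
XS: 50 / 2.5 = 20.000 → 20.00 in.
L: 61 / 2.5 = 24.400 → 24.40 in.
3XL: 73 / 2.5 = 29.200 → 29.20 in.

XS 20.00 inches; L 24.40 inches; 3XL 29.20 inches.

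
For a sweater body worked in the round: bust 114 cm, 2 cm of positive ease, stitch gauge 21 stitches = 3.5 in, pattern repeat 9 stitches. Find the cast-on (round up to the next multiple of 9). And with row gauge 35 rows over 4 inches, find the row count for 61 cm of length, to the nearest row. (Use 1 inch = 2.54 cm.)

Cast on 279 stitches; work 210 rows.

Finished = 114 + 2 = 116 cm.
116 cm × 1/2.54 = 45.67 inches.
21/3.5 = 6 sts per in; 45.67 × 6 = 274.02 sts.
Next multiple of 9 → 279.
61 cm = 24.02 inches; × 8.75 = 210.14 → 210 rows.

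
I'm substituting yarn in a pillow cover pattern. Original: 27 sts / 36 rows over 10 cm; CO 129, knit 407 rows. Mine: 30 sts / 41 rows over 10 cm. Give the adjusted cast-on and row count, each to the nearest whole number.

Stitches: 129 × 30/27 = 143.33 → 143.
Rows: 407 × 41/36 = 463.53 → 464.

Cast on 143 stitches; work 464 rows.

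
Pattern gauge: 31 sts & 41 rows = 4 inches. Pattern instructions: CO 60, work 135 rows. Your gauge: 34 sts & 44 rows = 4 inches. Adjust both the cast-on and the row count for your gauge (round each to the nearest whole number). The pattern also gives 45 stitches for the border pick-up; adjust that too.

Stitches: 60 × 34/31 = 65.81 → 66.
Rows: 135 × 44/41 = 144.88 → 145.
border pick-up: 45 × 34/31 = 49.35 → 49.

Cast on 66 stitches; work 145 rows; border pick-up 49 stitches.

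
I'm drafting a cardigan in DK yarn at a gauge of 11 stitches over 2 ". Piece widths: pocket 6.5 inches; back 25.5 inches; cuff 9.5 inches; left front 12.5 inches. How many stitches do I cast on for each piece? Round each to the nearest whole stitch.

Rate = 11/2 = 5.5 sts per in.
pocket: 6.5 × 5.5 = 35.75 → 36.
back: 25.5 × 5.5 = 140.25 → 140.
cuff: 9.5 × 5.5 = 52.25 → 52.
left front: 12.5 × 5.5 = 68.75 → 69.

pocket 36; back 140; cuff 52; left front 69.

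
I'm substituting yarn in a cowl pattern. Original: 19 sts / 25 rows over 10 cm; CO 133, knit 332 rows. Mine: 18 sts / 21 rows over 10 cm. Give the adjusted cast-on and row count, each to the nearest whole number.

Cast on 126 stitches; work 279 rows.

Stitches: 133 × 18/19 = 126.00 → 126.
Rows: 332 × 21/25 = 278.88 → 279.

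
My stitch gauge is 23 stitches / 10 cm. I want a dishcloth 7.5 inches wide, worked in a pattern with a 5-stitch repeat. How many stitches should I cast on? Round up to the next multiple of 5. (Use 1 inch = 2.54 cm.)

7.5 in = 7.5 × 2.54 = 19.05 cm.
23 / 10 = 2.3 sts/cm.
19.05 × 2.3 = 43.81 sts.
→ 45.

Cast on 45 stitches.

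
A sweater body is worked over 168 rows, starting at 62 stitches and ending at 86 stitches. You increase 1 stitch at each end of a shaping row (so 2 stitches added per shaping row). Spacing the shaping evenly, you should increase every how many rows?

Stitches to add: |86 − 62| = 24.
Shaping rows needed: 24 / 2 = 12.
168 rows / 12 = every 14 rows.

Increase every 14th row.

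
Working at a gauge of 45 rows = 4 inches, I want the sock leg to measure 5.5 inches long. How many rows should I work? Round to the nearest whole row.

45 rows / 4 in = 11.25 rows per inch.
5.5 × 11.25 = 61.88 rows.
Round to nearest → 62.

Knit 62 rows.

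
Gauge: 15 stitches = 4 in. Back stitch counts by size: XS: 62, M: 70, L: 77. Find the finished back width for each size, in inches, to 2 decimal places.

XS 16.53 inches; M 18.67 inches; L 20.53 inches.

15/4 = 3.75 sts per in.
XS: 62 / 3.75 = 16.533 → 16.53 in.
M: 70 / 3.75 = 18.667 → 18.67 in.
L: 77 / 3.75 = 20.533 → 20.53 in.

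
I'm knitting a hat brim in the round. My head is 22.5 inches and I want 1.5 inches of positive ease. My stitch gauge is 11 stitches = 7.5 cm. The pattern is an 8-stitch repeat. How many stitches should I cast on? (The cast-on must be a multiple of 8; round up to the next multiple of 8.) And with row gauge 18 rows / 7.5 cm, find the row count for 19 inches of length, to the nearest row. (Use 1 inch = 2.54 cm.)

Cast on 96 stitches; work 116 rows.

Finished = 22.5 + 1.5 = 24 inches.
24 inches × 2.54 = 60.96 cm.
11/7.5 = 1.467 sts per cm; 60.96 × 1.467 = 89.41 sts.
Next multiple of 8 → 96.
19 inches = 48.26 cm; × 2.4 = 115.82 → 116 rows.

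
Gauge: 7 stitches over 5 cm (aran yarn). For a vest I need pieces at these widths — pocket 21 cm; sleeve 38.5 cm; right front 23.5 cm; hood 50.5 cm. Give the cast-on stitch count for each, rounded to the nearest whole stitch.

pocket 29; sleeve 54; right front 33; hood 71.

Rate = 7/5 = 1.4 sts per cm.
pocket: 21 × 1.4 = 29.40 → 29.
sleeve: 38.5 × 1.4 = 53.90 → 54.
right front: 23.5 × 1.4 = 32.90 → 33.
hood: 50.5 × 1.4 = 70.70 → 71.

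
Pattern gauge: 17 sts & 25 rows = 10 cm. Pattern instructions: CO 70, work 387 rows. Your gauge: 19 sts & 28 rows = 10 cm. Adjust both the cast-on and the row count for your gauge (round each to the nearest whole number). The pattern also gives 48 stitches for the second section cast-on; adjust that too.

Stitches: 70 × 19/17 = 78.24 → 78.
Rows: 387 × 28/25 = 433.44 → 433.
second section cast-on: 48 × 19/17 = 53.65 → 54.

Cast on 78 stitches; work 433 rows; second section cast-on 54 stitches.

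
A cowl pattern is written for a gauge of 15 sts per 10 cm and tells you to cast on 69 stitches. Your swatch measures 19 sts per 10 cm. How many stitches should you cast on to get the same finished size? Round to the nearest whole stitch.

Cast on 87 stitches.

Scale factor = 19 / 15 = 1.267.
69 × 19 / 15 = 87.40 sts.
→ 87 sts.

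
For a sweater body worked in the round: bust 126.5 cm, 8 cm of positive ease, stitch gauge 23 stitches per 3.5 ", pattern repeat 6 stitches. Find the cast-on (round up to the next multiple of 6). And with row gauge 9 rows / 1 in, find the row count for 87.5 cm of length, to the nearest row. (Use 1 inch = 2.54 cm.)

Finished = 126.5 + 8 = 134.5 cm.
134.5 cm × 1/2.54 = 52.95 inches.
23/3.5 = 6.571 sts per in; 52.95 × 6.571 = 347.98 sts.
Next multiple of 6 → 348.
87.5 cm = 34.45 inches; × 9 = 310.04 → 310 rows.

Cast on 348 stitches; work 310 rows.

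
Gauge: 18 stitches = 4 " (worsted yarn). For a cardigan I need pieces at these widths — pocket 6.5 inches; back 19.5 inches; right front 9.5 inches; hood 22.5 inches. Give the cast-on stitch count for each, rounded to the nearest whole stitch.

pocket 29; back 88; right front 43; hood 101.

Rate = 18/4 = 4.5 sts per in.
pocket: 6.5 × 4.5 = 29.25 → 29.
back: 19.5 × 4.5 = 87.75 → 88.
right front: 9.5 × 4.5 = 42.75 → 43.
hood: 22.5 × 4.5 = 101.25 → 101.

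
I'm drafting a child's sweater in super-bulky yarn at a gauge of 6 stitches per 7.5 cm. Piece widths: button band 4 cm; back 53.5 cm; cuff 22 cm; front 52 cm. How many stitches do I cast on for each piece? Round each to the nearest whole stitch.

Rate = 6/7.5 = 0.8 sts per cm.
button band: 4 × 0.8 = 3.20 → 3.
back: 53.5 × 0.8 = 42.80 → 43.
cuff: 22 × 0.8 = 17.60 → 18.
front: 52 × 0.8 = 41.60 → 42.

button band 3; back 43; cuff 18; front 42.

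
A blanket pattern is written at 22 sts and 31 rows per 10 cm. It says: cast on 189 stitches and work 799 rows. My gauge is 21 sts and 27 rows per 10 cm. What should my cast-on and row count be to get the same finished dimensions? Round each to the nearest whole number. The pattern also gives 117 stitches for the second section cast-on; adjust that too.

Cast on 180 stitches; work 696 rows; second section cast-on 112 stitches.

Stitches: 189 × 21/22 = 180.41 → 180.
Rows: 799 × 27/31 = 695.90 → 696.
second section cast-on: 117 × 21/22 = 111.68 → 112.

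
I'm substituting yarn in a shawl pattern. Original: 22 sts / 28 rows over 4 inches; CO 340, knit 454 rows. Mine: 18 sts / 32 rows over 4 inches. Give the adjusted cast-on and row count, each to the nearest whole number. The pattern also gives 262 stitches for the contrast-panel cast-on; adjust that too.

Cast on 278 stitches; work 519 rows; contrast-panel cast-on 214 stitches.

Stitches: 340 × 18/22 = 278.18 → 278.
Rows: 454 × 32/28 = 518.86 → 519.
contrast-panel cast-on: 262 × 18/22 = 214.36 → 214.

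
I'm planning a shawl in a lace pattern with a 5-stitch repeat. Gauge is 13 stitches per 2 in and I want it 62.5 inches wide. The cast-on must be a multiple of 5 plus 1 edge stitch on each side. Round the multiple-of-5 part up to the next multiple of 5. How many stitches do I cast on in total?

13 / 2 = 6.5 sts per inch.
62.5 × 6.5 = 406.25 sts.
Less 2 edge sts → 404.25 for the repeat.
Next multiple of 5: 405.
Add back 2 edge sts → 407.

CO 407 sts.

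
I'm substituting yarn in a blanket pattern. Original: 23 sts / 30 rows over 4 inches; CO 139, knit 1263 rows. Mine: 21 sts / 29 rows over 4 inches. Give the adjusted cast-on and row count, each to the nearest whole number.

Stitches: 139 × 21/23 = 126.91 → 127.
Rows: 1263 × 29/30 = 1220.90 → 1221.

Cast on 127 stitches; work 1221 rows.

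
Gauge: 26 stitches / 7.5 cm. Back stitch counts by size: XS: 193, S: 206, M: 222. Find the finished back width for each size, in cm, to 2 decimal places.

26/7.5 = 3.467 sts per cm.
XS: 193 / 3.467 = 55.673 → 55.67 cm.
S: 206 / 3.467 = 59.423 → 59.42 cm.
M: 222 / 3.467 = 64.038 → 64.04 cm.

XS 55.67 cm; S 59.42 cm; M 64.04 cm.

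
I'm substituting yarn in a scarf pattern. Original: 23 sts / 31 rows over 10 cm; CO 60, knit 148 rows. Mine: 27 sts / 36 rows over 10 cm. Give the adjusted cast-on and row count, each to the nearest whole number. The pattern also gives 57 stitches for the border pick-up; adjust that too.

Stitches: 60 × 27/23 = 70.43 → 70.
Rows: 148 × 36/31 = 171.87 → 172.
border pick-up: 57 × 27/23 = 66.91 → 67.

Cast on 70 stitches; work 172 rows; border pick-up 67 stitches.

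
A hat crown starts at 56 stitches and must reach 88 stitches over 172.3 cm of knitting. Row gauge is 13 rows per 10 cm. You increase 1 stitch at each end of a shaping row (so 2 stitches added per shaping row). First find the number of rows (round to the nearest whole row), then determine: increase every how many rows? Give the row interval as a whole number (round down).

Rows = 172.3 × 1.3 = 224.0 → 224 rows.
Stitches to add: 32 → 16 shaping rows (at 2 st each).
224 / 16 = 14.00 → every 14 rows.

Increase every 14th row.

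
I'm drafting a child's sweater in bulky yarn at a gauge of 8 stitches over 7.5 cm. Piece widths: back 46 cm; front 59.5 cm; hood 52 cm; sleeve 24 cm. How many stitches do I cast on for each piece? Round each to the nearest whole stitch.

Rate = 8/7.5 = 1.067 sts per cm.
back: 46 × 1.067 = 49.07 → 49.
front: 59.5 × 1.067 = 63.47 → 63.
hood: 52 × 1.067 = 55.47 → 55.
sleeve: 24 × 1.067 = 25.60 → 26.

back 49; front 63; hood 55; sleeve 26.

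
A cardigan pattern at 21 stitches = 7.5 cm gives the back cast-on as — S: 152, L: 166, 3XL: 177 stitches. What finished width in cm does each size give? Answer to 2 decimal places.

S 54.29 cm; L 59.29 cm; 3XL 63.21 cm.

21/7.5 = 2.8 sts per cm.
S: 152 / 2.8 = 54.286 → 54.29 cm.
L: 166 / 2.8 = 59.286 → 59.29 cm.
3XL: 177 / 2.8 = 63.214 → 63.21 cm.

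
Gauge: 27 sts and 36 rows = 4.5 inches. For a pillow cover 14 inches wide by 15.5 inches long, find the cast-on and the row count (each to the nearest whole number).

Cast on 84 stitches and work 124 rows.

Stitch gauge = 27/4.5 = 6 sts/in; 14 × 6 = 84.00 → 84 sts.
Row gauge = 36/4.5 = 8 rows/in; 15.5 × 8 = 124.00 → 124 rows.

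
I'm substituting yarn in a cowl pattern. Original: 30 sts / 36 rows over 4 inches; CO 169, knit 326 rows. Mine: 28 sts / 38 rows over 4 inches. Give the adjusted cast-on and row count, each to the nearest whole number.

Stitches: 169 × 28/30 = 157.73 → 158.
Rows: 326 × 38/36 = 344.11 → 344.

Cast on 158 stitches; work 344 rows.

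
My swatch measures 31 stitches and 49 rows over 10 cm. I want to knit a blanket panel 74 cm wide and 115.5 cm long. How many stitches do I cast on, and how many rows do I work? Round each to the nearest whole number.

Stitch gauge = 31/10 = 3.1 sts/cm; 74 × 3.1 = 229.40 → 229 sts.
Row gauge = 49/10 = 4.9 rows/cm; 115.5 × 4.9 = 565.95 → 566 rows.

Cast on 229 stitches and work 566 rows.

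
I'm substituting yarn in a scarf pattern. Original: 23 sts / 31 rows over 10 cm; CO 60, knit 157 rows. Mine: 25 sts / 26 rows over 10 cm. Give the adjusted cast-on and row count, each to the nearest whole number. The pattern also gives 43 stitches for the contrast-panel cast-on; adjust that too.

Cast on 65 stitches; work 132 rows; contrast-panel cast-on 47 stitches.

Stitches: 60 × 25/23 = 65.22 → 65.
Rows: 157 × 26/31 = 131.68 → 132.
contrast-panel cast-on: 43 × 25/23 = 46.74 → 47.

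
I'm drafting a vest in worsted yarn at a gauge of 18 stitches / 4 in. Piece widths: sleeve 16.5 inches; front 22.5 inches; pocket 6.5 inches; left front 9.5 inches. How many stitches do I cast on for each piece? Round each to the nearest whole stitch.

Rate = 18/4 = 4.5 sts per in.
sleeve: 16.5 × 4.5 = 74.25 → 74.
front: 22.5 × 4.5 = 101.25 → 101.
pocket: 6.5 × 4.5 = 29.25 → 29.
left front: 9.5 × 4.5 = 42.75 → 43.

sleeve 74; front 101; pocket 29; left front 43.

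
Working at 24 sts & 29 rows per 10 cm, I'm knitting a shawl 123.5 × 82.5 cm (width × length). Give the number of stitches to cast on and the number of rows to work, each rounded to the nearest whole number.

Stitch gauge = 24/10 = 2.4 sts/cm; 123.5 × 2.4 = 296.40 → 296 sts.
Row gauge = 29/10 = 2.9 rows/cm; 82.5 × 2.9 = 239.25 → 239 rows.

Cast on 296 stitches and work 239 rows.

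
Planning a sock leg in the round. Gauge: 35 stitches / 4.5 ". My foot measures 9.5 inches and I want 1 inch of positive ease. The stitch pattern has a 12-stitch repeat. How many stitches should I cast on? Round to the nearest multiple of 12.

Finished = 9.5 + 1 = 10.5 inches.
35 / 4.5 = 7.778 sts/in.
10.5 × 7.778 = 81.67 sts.
Nearest multiple of 12: 84.

CO 84 sts.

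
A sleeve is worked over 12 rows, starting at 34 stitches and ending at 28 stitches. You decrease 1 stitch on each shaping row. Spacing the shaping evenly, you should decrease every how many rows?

Decrease every 2nd row.

Stitches to remove: |28 − 34| = 6.
Shaping rows needed: 6 / 1 = 6.
12 rows / 6 = every 2 rows.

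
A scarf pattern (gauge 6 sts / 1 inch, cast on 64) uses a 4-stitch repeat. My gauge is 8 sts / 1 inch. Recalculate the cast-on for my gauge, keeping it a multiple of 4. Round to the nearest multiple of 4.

64 × 8 / 6 = 85.33.
Nearest multiple of 4: 84.

CO 84 sts.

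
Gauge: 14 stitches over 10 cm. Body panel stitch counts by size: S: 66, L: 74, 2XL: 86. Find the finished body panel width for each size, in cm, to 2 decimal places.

S 47.14 cm; L 52.86 cm; 2XL 61.43 cm.

14/10 = 1.4 sts per cm.
S: 66 / 1.4 = 47.143 → 47.14 cm.
L: 74 / 1.4 = 52.857 → 52.86 cm.
2XL: 86 / 1.4 = 61.429 → 61.43 cm.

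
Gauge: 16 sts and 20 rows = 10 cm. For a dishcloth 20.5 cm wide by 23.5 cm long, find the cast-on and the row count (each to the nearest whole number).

Cast on 33 stitches and work 47 rows.

Stitch gauge = 16/10 = 1.6 sts/cm; 20.5 × 1.6 = 32.80 → 33 sts.
Row gauge = 20/10 = 2 rows/cm; 23.5 × 2 = 47.00 → 47 rows.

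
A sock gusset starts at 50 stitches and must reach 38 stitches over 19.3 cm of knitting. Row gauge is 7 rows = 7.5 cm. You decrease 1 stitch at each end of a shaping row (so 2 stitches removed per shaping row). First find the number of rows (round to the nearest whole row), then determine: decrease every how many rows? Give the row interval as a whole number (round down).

Decrease every 3rd row.

Rows = 19.3 × 0.933 = 18.0 → 18 rows.
Stitches to remove: 12 → 6 shaping rows (at 2 st each).
18 / 6 = 3.00 → every 3 rows.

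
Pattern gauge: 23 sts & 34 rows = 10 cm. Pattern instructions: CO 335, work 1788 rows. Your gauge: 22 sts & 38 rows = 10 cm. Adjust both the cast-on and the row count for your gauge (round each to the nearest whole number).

Stitches: 335 × 22/23 = 320.43 → 320.
Rows: 1788 × 38/34 = 1998.35 → 1998.

Cast on 320 stitches; work 1998 rows.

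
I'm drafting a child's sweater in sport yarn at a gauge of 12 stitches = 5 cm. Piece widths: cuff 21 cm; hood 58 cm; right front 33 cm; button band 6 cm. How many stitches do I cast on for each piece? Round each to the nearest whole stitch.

Rate = 12/5 = 2.4 sts per cm.
cuff: 21 × 2.4 = 50.40 → 50.
hood: 58 × 2.4 = 139.20 → 139.
right front: 33 × 2.4 = 79.20 → 79.
button band: 6 × 2.4 = 14.40 → 14.

cuff 50; hood 139; right front 79; button band 14.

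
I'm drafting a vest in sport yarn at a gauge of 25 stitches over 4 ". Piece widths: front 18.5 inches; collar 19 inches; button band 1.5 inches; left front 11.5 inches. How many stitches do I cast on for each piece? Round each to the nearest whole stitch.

front 116; collar 119; button band 9; left front 72.

Rate = 25/4 = 6.25 sts per in.
front: 18.5 × 6.25 = 115.62 → 116.
collar: 19 × 6.25 = 118.75 → 119.
button band: 1.5 × 6.25 = 9.38 → 9.
left front: 11.5 × 6.25 = 71.88 → 72.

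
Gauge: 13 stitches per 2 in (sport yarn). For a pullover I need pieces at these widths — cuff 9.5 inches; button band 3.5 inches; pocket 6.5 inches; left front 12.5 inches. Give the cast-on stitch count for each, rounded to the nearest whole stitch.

Rate = 13/2 = 6.5 sts per in.
cuff: 9.5 × 6.5 = 61.75 → 62.
button band: 3.5 × 6.5 = 22.75 → 23.
pocket: 6.5 × 6.5 = 42.25 → 42.
left front: 12.5 × 6.5 = 81.25 → 81.

cuff 62; button band 23; pocket 42; left front 81.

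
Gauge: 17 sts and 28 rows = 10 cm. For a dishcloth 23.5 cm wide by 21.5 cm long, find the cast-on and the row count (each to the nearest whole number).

Stitch gauge = 17/10 = 1.7 sts/cm; 23.5 × 1.7 = 39.95 → 40 sts.
Row gauge = 28/10 = 2.8 rows/cm; 21.5 × 2.8 = 60.20 → 60 rows.

Cast on 40 stitches and work 60 rows.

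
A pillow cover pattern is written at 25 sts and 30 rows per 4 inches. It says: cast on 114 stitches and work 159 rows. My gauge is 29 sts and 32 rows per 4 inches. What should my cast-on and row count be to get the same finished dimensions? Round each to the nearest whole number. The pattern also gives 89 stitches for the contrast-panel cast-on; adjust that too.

Stitches: 114 × 29/25 = 132.24 → 132.
Rows: 159 × 32/30 = 169.60 → 170.
contrast-panel cast-on: 89 × 29/25 = 103.24 → 103.

Cast on 132 stitches; work 170 rows; contrast-panel cast-on 103 stitches.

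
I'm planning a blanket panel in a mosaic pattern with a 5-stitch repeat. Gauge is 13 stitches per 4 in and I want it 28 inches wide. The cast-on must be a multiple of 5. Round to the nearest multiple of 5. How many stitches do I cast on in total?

CO 90 sts.

13 / 4 = 3.25 sts per inch.
28 × 3.25 = 91.00 sts.
Nearest multiple of 5: 90.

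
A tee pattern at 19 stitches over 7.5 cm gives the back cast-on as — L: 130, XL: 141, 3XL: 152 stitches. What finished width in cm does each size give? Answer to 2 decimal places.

L 51.32 cm; XL 55.66 cm; 3XL 60.00 cm.

19/7.5 = 2.533 sts per cm.
L: 130 / 2.533 = 51.316 → 51.32 cm.
XL: 141 / 2.533 = 55.658 → 55.66 cm.
3XL: 152 / 2.533 = 60.000 → 60.00 cm.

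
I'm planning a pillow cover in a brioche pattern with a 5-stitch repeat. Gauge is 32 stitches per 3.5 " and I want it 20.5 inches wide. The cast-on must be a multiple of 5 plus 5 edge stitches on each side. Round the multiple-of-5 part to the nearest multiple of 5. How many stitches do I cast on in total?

32 / 3.5 = 9.143 sts per inch.
20.5 × 9.143 = 187.43 sts.
Less 10 edge sts → 177.43 for the repeat.
Nearest multiple of 5: 175.
Add back 10 edge sts → 185.

Cast on 185 stitches.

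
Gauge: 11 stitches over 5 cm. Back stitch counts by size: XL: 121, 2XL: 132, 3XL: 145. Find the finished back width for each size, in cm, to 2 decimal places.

XL 55.00 cm; 2XL 60.00 cm; 3XL 65.91 cm.

11/5 = 2.2 sts per cm.
XL: 121 / 2.2 = 55.000 → 55.00 cm.
2XL: 132 / 2.2 = 60.000 → 60.00 cm.
3XL: 145 / 2.2 = 65.909 → 65.91 cm.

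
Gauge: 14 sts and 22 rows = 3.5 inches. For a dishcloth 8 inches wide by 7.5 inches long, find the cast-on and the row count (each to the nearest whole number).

Stitch gauge = 14/3.5 = 4 sts/in; 8 × 4 = 32.00 → 32 sts.
Row gauge = 22/3.5 = 6.286 rows/in; 7.5 × 6.286 = 47.14 → 47 rows.

Cast on 32 stitches and work 47 rows.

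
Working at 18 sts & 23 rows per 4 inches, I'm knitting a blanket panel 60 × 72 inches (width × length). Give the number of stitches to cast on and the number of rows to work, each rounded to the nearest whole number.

Stitch gauge = 18/4 = 4.5 sts/in; 60 × 4.5 = 270.00 → 270 sts.
Row gauge = 23/4 = 5.75 rows/in; 72 × 5.75 = 414.00 → 414 rows.

Cast on 270 stitches and work 414 rows.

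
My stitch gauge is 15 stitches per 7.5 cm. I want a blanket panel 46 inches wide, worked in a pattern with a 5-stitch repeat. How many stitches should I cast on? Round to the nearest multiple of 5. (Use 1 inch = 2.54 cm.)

46 in = 46 × 2.54 = 116.84 cm.
15 / 7.5 = 2 sts/cm.
116.84 × 2 = 233.68 sts.
→ 235.

235 stitches.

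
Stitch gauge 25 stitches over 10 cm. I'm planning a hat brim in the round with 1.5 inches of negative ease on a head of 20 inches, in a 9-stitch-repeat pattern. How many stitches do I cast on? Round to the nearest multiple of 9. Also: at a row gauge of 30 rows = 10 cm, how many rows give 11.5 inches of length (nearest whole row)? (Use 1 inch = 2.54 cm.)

Cast on 117 stitches; work 88 rows.

Finished = 20 − 1.5 = 18.5 inches.
18.5 inches × 2.54 = 46.99 cm.
25/10 = 2.5 sts per cm; 46.99 × 2.5 = 117.47 sts.
Nearest multiple of 9 → 117.
11.5 inches = 29.21 cm; × 3 = 87.63 → 88 rows.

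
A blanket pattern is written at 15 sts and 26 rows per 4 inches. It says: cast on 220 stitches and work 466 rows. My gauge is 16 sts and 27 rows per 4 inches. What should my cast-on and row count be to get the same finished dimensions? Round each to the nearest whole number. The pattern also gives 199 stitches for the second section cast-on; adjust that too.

Stitches: 220 × 16/15 = 234.67 → 235.
Rows: 466 × 27/26 = 483.92 → 484.
second section cast-on: 199 × 16/15 = 212.27 → 212.

Cast on 235 stitches; work 484 rows; second section cast-on 212 stitches.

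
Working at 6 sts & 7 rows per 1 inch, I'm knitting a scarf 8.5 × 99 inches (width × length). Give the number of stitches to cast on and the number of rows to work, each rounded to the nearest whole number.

Stitch gauge = 6/1 = 6 sts/in; 8.5 × 6 = 51.00 → 51 sts.
Row gauge = 7/1 = 7 rows/in; 99 × 7 = 693.00 → 693 rows.

Cast on 51 stitches and work 693 rows.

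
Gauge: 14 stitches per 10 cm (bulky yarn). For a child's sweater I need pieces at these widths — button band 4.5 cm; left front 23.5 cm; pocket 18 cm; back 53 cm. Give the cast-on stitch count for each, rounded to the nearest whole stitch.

button band 6; left front 33; pocket 25; back 74.

Rate = 14/10 = 1.4 sts per cm.
button band: 4.5 × 1.4 = 6.30 → 6.
left front: 23.5 × 1.4 = 32.90 → 33.
pocket: 18 × 1.4 = 25.20 → 25.
back: 53 × 1.4 = 74.20 → 74.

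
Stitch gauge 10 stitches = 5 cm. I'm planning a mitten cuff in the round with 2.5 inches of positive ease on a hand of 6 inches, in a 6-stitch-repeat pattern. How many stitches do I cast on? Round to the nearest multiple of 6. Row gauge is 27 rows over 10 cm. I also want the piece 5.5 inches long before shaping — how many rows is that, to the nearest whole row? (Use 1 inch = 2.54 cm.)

Cast on 42 stitches; work 38 rows.

Finished = 6 + 2.5 = 8.5 inches.
8.5 inches × 2.54 = 21.59 cm.
10/5 = 2 sts per cm; 21.59 × 2 = 43.18 sts.
Nearest multiple of 6 → 42.
5.5 inches = 13.97 cm; × 2.7 = 37.72 → 38 rows.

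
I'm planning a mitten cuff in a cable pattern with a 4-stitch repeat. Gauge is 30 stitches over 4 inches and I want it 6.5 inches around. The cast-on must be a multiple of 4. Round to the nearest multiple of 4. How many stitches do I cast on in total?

30 / 4 = 7.5 sts per inch.
6.5 × 7.5 = 48.75 sts.
Nearest multiple of 4: 48.

Cast on 48 stitches.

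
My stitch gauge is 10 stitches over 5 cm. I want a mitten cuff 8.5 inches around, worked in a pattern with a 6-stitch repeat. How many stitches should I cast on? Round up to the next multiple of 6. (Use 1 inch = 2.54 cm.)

8.5 in = 8.5 × 2.54 = 21.59 cm.
10 / 5 = 2 sts/cm.
21.59 × 2 = 43.18 sts.
→ 48.

CO 48 sts.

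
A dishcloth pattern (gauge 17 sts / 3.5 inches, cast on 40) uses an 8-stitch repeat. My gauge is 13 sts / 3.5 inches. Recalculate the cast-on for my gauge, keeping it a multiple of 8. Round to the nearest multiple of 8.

40 × 13 / 17 = 30.59.
Nearest multiple of 8: 32.

32 stitches.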